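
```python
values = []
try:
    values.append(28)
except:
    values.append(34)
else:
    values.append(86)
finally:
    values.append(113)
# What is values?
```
[28, 86, 113]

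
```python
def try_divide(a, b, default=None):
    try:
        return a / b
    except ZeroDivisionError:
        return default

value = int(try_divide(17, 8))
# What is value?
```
2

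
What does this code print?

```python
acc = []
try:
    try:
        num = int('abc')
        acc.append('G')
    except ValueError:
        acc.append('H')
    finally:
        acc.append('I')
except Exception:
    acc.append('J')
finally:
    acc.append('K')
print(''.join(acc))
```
HIK

Both finally blocks run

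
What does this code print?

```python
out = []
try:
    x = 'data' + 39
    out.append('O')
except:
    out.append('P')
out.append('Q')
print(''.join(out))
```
PQ

Exception raised in try, caught by bare except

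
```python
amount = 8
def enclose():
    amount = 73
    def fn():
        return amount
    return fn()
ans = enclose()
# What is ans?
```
73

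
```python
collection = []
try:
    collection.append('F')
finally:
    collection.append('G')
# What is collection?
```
['F', 'G']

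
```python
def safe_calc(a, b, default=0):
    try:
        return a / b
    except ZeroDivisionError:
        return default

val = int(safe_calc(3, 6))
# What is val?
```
0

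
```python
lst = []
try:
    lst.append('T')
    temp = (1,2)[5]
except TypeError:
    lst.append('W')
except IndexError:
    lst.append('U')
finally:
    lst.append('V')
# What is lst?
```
['T', 'U', 'V']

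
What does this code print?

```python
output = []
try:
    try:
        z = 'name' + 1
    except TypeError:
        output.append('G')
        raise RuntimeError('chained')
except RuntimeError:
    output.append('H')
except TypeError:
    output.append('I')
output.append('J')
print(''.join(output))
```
GHJ

RuntimeError raised and caught, original TypeError not re-raised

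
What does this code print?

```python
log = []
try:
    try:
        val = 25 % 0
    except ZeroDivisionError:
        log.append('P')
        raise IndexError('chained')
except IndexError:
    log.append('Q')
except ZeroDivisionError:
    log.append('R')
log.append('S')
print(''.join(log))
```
PQS

IndexError raised and caught, original ZeroDivisionError not re-raised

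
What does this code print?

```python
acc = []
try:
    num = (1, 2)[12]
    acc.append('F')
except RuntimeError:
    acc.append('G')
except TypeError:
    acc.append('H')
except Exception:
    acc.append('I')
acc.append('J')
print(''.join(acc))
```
IJ

IndexError not specifically caught, falls to Exception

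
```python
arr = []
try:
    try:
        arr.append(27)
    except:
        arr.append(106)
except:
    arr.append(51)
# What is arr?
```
[27]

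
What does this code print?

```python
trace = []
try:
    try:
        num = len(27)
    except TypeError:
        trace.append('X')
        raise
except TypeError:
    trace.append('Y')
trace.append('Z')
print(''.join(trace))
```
XYZ

raise without argument re-raises current exception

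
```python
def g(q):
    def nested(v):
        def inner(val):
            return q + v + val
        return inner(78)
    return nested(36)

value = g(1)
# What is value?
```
115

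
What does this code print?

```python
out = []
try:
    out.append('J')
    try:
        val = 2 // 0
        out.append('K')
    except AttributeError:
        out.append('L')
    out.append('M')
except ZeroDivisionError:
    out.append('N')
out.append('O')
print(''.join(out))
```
JNO

Inner handler doesn't match, propagates to outer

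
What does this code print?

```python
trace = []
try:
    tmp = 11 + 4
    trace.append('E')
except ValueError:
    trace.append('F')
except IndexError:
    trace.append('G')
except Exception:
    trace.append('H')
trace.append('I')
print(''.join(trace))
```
EI

No exception, try block completes normally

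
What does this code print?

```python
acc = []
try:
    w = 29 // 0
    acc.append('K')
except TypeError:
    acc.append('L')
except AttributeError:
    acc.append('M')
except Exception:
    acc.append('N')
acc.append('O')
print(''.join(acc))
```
NO

ZeroDivisionError not specifically caught, falls to Exception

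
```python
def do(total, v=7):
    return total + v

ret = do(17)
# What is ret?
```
24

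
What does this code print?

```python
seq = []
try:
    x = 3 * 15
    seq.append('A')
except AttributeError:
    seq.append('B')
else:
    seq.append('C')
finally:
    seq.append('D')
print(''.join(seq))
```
ACD

else runs before finally when no exception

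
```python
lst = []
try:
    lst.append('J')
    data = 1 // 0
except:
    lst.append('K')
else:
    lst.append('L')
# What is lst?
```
['J', 'K']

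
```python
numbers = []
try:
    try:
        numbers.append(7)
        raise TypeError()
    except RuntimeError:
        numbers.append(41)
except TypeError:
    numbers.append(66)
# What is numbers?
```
[7, 66]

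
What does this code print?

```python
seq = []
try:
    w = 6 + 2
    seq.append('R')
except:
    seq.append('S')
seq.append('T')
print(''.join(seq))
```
RT

No exception, try block completes normally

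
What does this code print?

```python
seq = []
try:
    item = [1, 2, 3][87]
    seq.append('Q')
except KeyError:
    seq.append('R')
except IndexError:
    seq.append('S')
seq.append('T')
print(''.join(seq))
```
ST

IndexError is caught by its specific handler, not KeyError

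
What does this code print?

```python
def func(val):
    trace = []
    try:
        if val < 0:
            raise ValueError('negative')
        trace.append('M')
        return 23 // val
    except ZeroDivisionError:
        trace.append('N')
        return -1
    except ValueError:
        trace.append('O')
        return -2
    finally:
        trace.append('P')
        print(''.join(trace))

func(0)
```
MNP

val=0 causes ZeroDivisionError, caught, finally prints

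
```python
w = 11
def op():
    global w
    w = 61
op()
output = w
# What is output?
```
61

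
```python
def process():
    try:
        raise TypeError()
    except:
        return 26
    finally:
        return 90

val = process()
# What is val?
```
90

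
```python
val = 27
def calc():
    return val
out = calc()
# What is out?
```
27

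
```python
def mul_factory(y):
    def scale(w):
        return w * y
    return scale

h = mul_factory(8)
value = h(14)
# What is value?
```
112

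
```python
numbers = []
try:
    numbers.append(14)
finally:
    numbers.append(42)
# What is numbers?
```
[14, 42]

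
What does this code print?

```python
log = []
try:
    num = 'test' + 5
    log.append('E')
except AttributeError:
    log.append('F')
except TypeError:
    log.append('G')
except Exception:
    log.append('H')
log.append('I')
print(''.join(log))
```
GI

TypeError matches before generic Exception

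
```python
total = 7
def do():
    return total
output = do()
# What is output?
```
7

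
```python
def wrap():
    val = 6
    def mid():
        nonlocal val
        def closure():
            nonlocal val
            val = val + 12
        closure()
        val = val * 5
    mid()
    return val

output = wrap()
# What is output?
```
90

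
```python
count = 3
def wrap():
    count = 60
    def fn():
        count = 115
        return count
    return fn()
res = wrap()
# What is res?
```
115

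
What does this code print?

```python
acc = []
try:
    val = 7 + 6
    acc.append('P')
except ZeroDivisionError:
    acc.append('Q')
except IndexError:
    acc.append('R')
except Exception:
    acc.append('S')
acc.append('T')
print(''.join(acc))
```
PT

No exception, try block completes normally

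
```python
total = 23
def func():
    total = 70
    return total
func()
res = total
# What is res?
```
23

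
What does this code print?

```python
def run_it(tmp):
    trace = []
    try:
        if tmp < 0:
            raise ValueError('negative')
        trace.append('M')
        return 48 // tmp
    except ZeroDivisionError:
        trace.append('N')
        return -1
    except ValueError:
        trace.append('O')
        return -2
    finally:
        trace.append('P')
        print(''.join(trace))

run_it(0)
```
MNP

tmp=0 causes ZeroDivisionError, caught, finally prints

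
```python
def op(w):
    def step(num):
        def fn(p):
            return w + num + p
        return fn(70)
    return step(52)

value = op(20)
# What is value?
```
142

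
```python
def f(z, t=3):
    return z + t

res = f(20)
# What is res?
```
23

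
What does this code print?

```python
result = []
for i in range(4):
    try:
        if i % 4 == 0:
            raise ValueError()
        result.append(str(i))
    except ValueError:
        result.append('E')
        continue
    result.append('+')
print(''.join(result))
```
E1+2+3+

continue in except skips rest of loop body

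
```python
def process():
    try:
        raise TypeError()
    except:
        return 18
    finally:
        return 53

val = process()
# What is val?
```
53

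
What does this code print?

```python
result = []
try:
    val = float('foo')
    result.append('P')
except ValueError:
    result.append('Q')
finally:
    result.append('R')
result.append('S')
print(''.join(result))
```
QRS

finally always runs, even after exception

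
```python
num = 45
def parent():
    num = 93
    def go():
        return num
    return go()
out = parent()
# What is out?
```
93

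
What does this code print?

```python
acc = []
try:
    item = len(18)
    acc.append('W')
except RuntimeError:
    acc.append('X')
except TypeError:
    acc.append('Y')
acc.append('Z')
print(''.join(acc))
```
YZ

TypeError is caught by its specific handler, not RuntimeError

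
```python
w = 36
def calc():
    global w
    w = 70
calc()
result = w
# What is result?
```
70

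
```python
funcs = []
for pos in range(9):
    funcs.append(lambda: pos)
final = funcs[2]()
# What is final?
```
8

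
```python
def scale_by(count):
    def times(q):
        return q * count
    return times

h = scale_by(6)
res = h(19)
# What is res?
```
114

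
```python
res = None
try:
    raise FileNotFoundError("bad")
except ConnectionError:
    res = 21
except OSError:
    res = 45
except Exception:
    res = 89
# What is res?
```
45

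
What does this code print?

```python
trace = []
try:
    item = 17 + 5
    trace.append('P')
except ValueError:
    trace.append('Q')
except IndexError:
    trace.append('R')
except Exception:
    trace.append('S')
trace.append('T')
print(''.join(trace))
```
PT

No exception, try block completes normally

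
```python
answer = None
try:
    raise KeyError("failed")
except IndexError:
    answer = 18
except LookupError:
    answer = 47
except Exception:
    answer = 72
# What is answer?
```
47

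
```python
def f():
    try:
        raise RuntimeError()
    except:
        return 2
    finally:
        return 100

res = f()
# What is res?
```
100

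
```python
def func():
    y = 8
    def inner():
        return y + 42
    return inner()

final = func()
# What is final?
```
50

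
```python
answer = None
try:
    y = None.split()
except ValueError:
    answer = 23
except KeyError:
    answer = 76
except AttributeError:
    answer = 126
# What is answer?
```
126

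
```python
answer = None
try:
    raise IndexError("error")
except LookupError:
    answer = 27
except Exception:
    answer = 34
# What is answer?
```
27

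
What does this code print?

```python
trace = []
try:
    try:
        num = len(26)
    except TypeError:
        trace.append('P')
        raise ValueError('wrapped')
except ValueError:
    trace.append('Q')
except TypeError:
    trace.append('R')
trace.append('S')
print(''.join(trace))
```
PQS

ValueError raised and caught, original TypeError not re-raised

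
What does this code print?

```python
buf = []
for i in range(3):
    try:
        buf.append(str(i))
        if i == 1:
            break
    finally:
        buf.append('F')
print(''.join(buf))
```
0F1F

finally runs even when breaking out of loop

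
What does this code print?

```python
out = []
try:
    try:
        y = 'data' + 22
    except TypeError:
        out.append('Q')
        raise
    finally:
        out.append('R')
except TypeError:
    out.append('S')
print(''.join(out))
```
QRS

finally runs before re-raised exception propagates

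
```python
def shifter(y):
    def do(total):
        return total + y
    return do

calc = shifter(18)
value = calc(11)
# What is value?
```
29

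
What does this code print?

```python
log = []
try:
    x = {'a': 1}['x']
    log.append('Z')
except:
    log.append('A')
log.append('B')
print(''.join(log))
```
AB

Exception raised in try, caught by bare except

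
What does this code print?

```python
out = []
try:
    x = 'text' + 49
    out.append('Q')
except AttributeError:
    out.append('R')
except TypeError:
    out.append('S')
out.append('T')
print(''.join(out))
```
ST

TypeError is caught by its specific handler, not AttributeError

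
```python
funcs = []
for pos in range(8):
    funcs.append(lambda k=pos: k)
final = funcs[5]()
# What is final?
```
5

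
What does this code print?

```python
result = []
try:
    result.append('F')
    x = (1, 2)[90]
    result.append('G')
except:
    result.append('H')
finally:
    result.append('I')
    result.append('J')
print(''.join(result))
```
FHIJ

Code before exception runs, then except, then all of finally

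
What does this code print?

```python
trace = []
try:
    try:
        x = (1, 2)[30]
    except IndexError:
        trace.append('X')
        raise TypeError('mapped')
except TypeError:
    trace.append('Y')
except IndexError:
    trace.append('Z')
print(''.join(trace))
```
XY

New TypeError raised, caught by outer TypeError handler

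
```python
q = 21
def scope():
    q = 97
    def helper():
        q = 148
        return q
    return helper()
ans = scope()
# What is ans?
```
148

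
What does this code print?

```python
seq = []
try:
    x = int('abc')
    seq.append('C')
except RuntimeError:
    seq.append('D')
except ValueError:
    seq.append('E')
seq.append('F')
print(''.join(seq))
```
EF

ValueError is caught by its specific handler, not RuntimeError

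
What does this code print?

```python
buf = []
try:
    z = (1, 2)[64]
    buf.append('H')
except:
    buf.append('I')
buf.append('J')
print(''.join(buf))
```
IJ

Exception raised in try, caught by bare except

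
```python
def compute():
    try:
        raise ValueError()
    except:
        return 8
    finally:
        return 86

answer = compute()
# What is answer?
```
86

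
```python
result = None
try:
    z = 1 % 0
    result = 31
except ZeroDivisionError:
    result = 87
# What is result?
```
87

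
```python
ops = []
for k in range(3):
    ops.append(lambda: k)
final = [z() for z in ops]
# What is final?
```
[2, 2, 2]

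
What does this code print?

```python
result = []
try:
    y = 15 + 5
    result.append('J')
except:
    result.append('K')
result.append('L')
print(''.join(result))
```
JL

No exception, try block completes normally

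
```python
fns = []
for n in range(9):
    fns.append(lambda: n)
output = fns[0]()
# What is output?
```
8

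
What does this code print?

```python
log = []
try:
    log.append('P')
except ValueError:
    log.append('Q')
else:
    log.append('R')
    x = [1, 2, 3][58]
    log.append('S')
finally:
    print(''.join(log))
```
PR

Try succeeds, else appends 'R', IndexError in else is uncaught, finally prints before exception propagates ('S' never appended)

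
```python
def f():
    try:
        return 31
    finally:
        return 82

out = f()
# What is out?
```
82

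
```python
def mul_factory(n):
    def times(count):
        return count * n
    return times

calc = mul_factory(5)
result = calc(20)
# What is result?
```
100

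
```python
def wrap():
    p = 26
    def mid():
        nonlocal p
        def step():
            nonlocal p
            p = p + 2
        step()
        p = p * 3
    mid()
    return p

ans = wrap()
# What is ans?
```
84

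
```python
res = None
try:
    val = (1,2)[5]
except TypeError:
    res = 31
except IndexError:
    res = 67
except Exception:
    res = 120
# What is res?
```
67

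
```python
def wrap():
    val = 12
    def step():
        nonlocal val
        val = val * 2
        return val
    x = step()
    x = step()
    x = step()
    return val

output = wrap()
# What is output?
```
96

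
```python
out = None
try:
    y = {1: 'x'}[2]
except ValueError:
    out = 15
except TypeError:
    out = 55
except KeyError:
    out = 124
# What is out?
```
124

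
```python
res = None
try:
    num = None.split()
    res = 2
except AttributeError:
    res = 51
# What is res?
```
51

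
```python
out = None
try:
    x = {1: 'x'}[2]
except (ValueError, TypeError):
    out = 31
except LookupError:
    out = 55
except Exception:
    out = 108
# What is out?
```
55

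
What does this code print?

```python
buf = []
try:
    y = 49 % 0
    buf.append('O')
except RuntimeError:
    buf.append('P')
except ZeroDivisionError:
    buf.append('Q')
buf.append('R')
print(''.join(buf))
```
QR

ZeroDivisionError is caught by its specific handler, not RuntimeError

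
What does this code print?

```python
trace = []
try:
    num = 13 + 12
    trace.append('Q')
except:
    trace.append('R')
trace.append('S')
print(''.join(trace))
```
QS

No exception, try block completes normally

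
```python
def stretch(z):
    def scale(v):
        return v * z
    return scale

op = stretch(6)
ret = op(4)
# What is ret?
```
24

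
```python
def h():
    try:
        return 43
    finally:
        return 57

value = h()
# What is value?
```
57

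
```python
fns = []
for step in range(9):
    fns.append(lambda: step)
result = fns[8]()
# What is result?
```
8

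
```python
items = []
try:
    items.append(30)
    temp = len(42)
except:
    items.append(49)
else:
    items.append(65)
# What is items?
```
[30, 49]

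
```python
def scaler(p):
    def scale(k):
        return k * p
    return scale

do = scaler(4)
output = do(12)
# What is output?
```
48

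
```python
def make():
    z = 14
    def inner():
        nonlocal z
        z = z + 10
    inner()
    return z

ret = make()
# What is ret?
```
24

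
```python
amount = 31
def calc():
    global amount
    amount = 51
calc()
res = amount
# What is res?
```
51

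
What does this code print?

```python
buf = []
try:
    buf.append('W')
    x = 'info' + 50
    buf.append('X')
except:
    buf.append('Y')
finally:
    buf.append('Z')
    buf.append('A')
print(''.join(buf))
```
WYZA

Code before exception runs, then except, then all of finally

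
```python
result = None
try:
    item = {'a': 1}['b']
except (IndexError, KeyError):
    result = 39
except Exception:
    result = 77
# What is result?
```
39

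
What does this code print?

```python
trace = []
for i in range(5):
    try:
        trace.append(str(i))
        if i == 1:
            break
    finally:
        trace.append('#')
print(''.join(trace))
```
0#1#

finally runs even when breaking out of loop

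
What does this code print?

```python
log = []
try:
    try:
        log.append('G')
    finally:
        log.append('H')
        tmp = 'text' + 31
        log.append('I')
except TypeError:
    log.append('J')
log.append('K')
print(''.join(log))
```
GHJK

Exception in inner finally caught by outer except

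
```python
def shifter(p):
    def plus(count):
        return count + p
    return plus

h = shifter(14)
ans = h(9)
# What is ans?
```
23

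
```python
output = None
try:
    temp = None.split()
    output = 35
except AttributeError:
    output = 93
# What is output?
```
93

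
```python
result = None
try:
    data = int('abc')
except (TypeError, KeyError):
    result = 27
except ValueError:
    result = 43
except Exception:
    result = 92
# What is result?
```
43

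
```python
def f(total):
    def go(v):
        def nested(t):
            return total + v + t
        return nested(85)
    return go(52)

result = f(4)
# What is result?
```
141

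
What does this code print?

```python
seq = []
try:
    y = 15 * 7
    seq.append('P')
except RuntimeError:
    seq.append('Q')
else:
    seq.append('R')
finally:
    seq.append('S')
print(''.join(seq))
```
PRS

else runs before finally when no exception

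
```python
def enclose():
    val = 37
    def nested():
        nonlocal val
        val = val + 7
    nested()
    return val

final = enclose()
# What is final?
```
44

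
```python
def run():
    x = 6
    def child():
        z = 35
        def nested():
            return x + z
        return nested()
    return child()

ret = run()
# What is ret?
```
41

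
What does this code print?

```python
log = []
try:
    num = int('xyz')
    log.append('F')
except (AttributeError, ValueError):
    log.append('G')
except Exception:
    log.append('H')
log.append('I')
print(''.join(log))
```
GI

ValueError matches tuple containing it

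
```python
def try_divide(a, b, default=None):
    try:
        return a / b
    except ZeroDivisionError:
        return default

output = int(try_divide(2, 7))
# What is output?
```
0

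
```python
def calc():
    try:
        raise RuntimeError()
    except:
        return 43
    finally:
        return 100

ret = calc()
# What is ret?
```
100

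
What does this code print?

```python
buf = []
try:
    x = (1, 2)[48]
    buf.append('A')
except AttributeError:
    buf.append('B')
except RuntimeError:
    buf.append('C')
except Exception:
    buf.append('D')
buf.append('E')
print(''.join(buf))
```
DE

IndexError not specifically caught, falls to Exception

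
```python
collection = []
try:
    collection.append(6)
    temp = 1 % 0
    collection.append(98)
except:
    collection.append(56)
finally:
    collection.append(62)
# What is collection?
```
[6, 56, 62]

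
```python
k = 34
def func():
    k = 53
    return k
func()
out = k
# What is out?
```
34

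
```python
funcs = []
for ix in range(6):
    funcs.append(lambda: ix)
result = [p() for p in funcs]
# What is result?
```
[5, 5, 5, 5, 5, 5]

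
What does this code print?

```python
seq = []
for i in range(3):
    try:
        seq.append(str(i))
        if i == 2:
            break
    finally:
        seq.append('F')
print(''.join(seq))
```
0F1F2F

finally runs even when breaking out of loop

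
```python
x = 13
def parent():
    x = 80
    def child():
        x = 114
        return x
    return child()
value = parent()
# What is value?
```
114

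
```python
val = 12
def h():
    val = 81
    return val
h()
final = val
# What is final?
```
12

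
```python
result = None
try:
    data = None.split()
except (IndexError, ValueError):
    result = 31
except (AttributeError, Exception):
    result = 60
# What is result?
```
60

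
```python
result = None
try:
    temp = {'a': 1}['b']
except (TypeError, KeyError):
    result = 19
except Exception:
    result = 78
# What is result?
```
19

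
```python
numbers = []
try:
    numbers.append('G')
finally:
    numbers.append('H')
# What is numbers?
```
['G', 'H']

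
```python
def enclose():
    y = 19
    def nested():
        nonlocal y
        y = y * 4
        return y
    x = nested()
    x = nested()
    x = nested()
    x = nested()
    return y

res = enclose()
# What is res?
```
4864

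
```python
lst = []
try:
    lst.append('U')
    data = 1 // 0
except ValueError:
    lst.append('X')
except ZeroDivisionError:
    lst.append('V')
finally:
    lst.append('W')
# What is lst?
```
['U', 'V', 'W']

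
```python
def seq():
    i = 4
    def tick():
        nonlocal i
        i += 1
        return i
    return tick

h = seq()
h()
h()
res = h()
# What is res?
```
7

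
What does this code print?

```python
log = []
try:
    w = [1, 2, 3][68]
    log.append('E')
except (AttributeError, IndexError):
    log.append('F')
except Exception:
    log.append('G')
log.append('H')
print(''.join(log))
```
FH

IndexError matches tuple containing it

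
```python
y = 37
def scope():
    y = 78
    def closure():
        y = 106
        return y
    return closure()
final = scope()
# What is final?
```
106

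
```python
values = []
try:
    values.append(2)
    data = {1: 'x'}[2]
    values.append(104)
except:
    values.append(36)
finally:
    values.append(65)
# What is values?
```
[2, 36, 65]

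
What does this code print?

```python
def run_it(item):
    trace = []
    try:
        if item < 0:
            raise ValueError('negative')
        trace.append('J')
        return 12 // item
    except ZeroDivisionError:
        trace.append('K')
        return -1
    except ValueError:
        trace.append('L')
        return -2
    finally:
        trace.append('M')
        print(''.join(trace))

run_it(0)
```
JKM

item=0 causes ZeroDivisionError, caught, finally prints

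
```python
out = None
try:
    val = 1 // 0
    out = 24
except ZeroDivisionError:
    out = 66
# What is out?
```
66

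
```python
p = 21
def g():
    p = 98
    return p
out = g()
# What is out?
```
98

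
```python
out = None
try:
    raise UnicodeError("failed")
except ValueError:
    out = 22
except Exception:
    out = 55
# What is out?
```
22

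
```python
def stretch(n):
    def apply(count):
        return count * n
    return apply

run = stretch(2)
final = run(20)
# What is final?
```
40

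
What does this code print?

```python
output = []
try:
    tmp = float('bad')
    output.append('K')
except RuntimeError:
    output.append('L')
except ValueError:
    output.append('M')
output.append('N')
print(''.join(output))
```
MN

ValueError is caught by its specific handler, not RuntimeError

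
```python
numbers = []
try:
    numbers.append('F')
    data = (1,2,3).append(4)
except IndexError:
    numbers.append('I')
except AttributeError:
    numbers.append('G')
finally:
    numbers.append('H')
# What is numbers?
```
['F', 'G', 'H']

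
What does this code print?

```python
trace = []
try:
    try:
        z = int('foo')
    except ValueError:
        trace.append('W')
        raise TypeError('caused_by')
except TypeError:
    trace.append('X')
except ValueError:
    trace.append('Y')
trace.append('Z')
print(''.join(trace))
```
WXZ

TypeError raised and caught, original ValueError not re-raised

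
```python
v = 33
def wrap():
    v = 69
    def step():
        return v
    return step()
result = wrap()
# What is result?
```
69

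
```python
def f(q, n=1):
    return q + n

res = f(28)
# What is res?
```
29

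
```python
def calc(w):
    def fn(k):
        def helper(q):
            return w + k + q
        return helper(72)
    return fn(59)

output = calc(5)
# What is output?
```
136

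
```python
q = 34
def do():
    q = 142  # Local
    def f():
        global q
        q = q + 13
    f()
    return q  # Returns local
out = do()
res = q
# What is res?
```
47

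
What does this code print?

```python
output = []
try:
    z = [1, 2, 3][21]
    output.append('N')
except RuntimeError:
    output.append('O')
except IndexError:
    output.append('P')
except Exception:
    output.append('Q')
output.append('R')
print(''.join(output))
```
PR

IndexError matches before generic Exception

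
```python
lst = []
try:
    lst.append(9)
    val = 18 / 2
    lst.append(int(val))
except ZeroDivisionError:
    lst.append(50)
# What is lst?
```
[9, 9]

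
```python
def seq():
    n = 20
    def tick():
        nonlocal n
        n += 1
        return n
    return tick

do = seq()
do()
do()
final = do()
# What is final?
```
23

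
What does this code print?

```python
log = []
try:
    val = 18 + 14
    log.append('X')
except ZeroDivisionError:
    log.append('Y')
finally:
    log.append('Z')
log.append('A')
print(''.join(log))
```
XZA

finally runs after normal execution too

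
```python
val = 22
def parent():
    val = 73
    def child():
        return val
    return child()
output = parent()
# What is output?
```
73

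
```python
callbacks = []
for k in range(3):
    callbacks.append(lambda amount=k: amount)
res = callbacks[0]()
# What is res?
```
0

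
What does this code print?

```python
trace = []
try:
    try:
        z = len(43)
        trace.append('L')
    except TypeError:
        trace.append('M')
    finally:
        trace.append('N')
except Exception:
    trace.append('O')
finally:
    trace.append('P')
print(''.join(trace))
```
MNP

Both finally blocks run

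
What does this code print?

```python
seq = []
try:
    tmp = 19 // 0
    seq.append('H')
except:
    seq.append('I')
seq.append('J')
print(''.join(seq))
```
IJ

Exception raised in try, caught by bare except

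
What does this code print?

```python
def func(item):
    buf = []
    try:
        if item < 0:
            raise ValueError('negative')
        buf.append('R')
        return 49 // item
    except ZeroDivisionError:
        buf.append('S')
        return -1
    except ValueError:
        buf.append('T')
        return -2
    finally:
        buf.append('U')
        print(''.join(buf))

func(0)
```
RSU

item=0 causes ZeroDivisionError, caught, finally prints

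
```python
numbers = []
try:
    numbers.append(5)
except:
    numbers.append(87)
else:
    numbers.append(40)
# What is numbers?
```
[5, 40]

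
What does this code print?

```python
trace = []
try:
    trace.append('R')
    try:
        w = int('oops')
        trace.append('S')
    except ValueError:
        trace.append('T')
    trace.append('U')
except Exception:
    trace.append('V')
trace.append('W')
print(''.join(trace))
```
RTUW

Inner exception caught by inner handler, outer continues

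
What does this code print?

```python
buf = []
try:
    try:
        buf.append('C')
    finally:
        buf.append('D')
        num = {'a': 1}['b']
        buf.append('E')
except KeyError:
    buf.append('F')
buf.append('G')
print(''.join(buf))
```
CDFG

Exception in inner finally caught by outer except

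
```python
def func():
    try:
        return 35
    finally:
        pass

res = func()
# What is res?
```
35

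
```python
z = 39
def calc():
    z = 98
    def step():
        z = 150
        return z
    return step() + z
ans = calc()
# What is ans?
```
248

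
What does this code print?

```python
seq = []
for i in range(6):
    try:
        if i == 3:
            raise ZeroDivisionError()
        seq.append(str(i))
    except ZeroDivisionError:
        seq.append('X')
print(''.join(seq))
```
012X45

Exception on i=3 caught, loop continues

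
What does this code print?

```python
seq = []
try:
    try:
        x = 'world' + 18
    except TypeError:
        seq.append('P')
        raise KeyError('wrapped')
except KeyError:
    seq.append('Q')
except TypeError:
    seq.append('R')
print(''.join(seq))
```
PQ

New KeyError raised, caught by outer KeyError handler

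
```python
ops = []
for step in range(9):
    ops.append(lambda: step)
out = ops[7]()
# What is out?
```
8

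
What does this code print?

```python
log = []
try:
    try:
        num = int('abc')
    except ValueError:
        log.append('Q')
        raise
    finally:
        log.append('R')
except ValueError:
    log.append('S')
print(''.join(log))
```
QRS

finally runs before re-raised exception propagates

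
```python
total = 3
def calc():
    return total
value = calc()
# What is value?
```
3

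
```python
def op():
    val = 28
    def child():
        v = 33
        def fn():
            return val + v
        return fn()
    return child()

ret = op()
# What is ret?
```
61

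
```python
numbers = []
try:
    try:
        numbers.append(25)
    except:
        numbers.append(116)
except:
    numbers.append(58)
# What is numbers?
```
[25]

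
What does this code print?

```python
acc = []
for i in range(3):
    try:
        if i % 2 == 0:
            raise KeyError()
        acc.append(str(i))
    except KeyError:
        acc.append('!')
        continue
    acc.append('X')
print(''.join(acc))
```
!1X!

continue in except skips rest of loop body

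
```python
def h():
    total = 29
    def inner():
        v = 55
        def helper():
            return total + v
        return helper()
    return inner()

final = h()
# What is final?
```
84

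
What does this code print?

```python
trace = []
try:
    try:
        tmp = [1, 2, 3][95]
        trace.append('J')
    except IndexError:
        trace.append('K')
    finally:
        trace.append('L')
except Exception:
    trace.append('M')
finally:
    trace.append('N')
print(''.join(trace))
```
KLN

Both finally blocks run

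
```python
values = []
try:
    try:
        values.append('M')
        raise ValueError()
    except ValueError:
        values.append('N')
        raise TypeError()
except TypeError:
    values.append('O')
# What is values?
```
['M', 'N', 'O']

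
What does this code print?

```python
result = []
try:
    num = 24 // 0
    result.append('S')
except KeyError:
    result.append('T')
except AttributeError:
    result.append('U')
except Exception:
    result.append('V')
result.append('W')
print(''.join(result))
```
VW

ZeroDivisionError not specifically caught, falls to Exception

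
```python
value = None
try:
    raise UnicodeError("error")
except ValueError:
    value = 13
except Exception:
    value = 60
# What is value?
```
13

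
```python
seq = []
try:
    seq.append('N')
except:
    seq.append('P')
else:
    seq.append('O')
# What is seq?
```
['N', 'O']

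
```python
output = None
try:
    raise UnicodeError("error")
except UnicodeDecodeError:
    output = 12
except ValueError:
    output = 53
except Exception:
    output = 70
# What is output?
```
53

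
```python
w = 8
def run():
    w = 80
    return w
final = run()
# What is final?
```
80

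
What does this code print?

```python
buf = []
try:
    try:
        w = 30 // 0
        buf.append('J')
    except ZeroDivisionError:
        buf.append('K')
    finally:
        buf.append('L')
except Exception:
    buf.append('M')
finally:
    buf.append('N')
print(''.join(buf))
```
KLN

Both finally blocks run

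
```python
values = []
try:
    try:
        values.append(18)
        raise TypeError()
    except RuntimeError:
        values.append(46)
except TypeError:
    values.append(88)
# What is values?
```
[18, 88]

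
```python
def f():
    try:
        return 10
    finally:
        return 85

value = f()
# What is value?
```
85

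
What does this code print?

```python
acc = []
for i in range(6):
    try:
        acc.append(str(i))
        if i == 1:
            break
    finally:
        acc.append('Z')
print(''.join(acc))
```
0Z1Z

finally runs even when breaking out of loop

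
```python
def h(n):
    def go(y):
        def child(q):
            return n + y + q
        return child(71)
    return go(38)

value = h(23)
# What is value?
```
132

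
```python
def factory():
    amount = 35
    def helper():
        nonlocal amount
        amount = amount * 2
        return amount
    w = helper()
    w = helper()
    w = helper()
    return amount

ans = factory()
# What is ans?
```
280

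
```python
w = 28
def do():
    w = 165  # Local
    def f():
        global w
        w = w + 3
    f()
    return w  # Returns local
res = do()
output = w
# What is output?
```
31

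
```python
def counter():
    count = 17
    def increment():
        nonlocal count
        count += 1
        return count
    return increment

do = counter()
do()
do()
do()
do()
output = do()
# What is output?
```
22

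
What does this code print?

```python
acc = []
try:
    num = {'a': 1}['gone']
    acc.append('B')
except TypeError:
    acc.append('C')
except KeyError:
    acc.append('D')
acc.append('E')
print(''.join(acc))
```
DE

KeyError is caught by its specific handler, not TypeError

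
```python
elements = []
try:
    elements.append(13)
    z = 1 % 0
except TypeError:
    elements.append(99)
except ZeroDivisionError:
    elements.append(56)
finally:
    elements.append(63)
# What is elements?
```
[13, 56, 63]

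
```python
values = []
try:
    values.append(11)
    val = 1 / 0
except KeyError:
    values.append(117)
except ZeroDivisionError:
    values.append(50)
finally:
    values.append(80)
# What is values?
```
[11, 50, 80]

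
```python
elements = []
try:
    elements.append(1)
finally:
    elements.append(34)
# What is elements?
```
[1, 34]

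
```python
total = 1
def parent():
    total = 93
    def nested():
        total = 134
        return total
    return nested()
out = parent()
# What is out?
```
134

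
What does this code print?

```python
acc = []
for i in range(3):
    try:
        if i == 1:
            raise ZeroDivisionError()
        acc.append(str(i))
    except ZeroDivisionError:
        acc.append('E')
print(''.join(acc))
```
0E2

Exception on i=1 caught, loop continues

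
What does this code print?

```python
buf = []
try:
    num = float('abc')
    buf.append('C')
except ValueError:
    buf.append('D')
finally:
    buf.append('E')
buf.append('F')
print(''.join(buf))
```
DEF

finally always runs, even after exception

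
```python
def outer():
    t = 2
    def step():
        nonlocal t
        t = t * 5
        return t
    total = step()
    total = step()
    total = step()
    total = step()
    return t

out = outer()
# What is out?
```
1250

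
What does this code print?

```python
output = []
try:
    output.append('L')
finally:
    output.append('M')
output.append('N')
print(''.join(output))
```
LMN

try/finally without except, no exception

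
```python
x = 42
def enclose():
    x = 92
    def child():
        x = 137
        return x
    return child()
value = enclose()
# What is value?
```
137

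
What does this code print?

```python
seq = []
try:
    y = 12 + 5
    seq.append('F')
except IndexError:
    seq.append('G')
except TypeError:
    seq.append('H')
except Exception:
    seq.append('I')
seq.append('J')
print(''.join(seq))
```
FJ

No exception, try block completes normally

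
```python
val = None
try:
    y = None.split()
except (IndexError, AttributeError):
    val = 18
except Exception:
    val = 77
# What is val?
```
18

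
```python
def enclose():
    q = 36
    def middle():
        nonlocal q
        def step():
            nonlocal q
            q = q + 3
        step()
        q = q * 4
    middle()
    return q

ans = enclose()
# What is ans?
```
156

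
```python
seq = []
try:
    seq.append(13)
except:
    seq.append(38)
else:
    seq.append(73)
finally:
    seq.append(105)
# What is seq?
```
[13, 73, 105]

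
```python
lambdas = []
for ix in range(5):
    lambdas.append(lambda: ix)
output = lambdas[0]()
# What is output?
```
4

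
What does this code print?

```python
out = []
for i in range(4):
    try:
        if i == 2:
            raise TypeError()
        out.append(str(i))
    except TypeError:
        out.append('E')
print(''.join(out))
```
01E3

Exception on i=2 caught, loop continues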